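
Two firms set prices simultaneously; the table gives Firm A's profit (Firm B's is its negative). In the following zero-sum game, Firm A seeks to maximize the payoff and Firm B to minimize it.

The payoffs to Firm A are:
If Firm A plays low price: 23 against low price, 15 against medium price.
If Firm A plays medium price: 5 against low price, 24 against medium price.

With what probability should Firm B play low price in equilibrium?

Row minima are 15 and 5, so Firm A's maximin is 15; column maxima are 23 and 24, so Firm B's minimax is 23. These differ, so the equilibrium is in mixed strategies.
Let Firm B play low price with probability q. Firm A is indifferent when 23q + 15(1−q) = 5q + 24(1−q), giving q = 1/3.

1/3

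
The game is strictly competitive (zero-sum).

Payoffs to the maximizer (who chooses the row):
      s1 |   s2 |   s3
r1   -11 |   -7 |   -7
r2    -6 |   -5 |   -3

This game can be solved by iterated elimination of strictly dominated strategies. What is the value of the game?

-6

Column s3 is strictly dominated by s1 for the minimizer (-11<-7, -6<-3); eliminate s3.
Row r1 is strictly dominated by row r2 (-6>-11, -5>-7); eliminate r1.
Column s2 is strictly dominated by s1 for the minimizer (-6<-5); eliminate s2.
Only (r2, s1) remains, with payoff -6.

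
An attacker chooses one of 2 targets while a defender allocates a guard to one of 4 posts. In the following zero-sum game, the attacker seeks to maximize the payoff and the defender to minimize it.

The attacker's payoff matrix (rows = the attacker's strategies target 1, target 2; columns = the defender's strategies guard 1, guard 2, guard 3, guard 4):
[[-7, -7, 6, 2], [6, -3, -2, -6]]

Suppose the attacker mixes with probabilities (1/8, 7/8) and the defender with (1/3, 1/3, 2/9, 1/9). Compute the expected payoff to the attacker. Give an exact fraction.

-35/72

Against (1/3, 1/3, 2/9, 1/9), each row's expected payoff is target 1: -28/9; target 2: -1/9.
Taking the (1/8, 7/8)-weighted average: (1/8)·(-28/9) + (7/8)·(-1/9) = -35/72.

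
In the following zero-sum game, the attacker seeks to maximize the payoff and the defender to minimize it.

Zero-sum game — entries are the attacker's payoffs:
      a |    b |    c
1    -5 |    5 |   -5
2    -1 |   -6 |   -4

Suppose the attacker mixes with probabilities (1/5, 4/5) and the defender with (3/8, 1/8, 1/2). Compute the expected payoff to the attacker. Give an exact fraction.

-13/4

Against (3/8, 1/8, 1/2), each row's expected payoff is 1: -15/4; 2: -25/8.
Taking the (1/5, 4/5)-weighted average: (1/5)·(-15/4) + (4/5)·(-25/8) = -13/4.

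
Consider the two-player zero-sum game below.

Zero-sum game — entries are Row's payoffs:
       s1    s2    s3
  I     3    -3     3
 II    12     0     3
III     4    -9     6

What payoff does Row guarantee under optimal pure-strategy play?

Row minima: -3, 0, -9 → Row's maximin is 0.
Column maxima: 12, 0, 6 → Column's minimax is 0.
They coincide at (II, s2), so the value is 0.

0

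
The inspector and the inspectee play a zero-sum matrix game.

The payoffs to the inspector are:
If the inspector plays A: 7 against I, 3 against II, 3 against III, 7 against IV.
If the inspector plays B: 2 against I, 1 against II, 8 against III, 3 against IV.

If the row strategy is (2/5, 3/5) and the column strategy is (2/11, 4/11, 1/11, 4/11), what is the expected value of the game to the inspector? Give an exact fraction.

Against (2/11, 4/11, 1/11, 4/11), each row's expected payoff is A: 57/11; B: 28/11.
Taking the (2/5, 3/5)-weighted average: (2/5)·(57/11) + (3/5)·(28/11) = 18/5.

18/5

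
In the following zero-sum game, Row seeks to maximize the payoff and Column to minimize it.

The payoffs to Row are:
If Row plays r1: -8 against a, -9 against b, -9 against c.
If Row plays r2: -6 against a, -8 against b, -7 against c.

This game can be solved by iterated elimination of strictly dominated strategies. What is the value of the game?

-8

Column a is strictly dominated by b for Column (-9<-8, -8<-6); eliminate a.
Row r1 is strictly dominated by row r2 (-8>-9, -7>-9); eliminate r1.
Column c is strictly dominated by b for Column (-8<-7); eliminate c.
Only (r2, b) remains, with payoff -8.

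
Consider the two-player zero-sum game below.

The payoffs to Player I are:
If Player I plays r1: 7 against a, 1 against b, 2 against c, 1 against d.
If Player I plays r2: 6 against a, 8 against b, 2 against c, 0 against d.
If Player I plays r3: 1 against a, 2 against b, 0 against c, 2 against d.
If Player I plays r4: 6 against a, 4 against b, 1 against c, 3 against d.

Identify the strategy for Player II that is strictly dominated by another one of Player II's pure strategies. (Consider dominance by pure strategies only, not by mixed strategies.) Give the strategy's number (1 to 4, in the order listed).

Player II prefers columns that give Player I less. Compare a with c: 2 < 7, 2 < 6, 0 < 1, 1 < 6.
So c strictly dominates a for Player II; a is strictly dominated.

1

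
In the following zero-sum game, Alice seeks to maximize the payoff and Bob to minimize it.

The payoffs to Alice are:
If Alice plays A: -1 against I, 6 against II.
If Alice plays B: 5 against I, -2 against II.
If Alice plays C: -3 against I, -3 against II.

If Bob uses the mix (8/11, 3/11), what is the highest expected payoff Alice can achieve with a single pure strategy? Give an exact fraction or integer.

34/11

A: (-1)·(8/11) + (6)·(3/11) = 10/11.
B: (5)·(8/11) + (-2)·(3/11) = 34/11.
C: (-3)·(8/11) + (-3)·(3/11) = -3.
The best pure response is B with expected payoff 34/11.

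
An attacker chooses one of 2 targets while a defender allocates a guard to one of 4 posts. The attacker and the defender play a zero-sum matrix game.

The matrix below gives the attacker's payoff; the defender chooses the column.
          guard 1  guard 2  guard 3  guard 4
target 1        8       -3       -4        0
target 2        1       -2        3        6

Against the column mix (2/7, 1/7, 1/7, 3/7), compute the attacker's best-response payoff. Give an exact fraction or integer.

target 1: (8)·(2/7) + (-3)·(1/7) + (-4)·(1/7) + (0)·(3/7) = 9/7.
target 2: (1)·(2/7) + (-2)·(1/7) + (3)·(1/7) + (6)·(3/7) = 3.
The best pure response is target 2 with expected payoff 3.

3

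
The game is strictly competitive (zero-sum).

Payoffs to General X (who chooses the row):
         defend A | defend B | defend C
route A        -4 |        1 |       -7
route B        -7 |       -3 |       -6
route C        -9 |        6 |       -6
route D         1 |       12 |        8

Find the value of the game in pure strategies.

Row minima: -7, -7, -9, 1 → General X's maximin is 1.
Column maxima: 1, 12, 8 → General Y's minimax is 1.
They coincide at (route D, defend A), so the value is 1.

1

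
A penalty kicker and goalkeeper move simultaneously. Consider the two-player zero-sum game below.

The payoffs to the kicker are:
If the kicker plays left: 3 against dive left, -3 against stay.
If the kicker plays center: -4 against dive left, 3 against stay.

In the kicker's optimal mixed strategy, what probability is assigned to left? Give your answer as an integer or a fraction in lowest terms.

Row minima are -3 and -4, so the kicker's maximin is -3; column maxima are 3 and 3, so the goalkeeper's minimax is 3. These differ, so the equilibrium is in mixed strategies.
Let the kicker play left with probability p. The goalkeeper is indifferent when 3p − 4(1−p) = −3p + 3(1−p), giving p = 7/13.

7/13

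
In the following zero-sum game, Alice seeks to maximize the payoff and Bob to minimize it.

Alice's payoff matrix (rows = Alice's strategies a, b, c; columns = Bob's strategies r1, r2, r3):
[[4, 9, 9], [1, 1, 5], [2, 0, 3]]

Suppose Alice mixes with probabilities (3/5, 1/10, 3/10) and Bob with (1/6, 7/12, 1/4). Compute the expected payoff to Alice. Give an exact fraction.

217/40

Against (1/6, 7/12, 1/4), each row's expected payoff is a: 49/6; b: 2; c: 13/12.
Taking the (3/5, 1/10, 3/10)-weighted average: (3/5)·(49/6) + (1/10)·(2) + (3/10)·(13/12) = 217/40.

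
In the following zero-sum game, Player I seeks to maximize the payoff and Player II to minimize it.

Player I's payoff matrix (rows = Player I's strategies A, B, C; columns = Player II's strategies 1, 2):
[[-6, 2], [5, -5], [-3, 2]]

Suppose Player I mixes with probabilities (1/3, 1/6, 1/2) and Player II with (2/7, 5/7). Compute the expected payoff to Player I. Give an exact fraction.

Against (2/7, 5/7), each row's expected payoff is A: -2/7; B: -15/7; C: 4/7.
Taking the (1/3, 1/6, 1/2)-weighted average: (1/3)·(-2/7) + (1/6)·(-15/7) + (1/2)·(4/7) = -1/6.

-1/6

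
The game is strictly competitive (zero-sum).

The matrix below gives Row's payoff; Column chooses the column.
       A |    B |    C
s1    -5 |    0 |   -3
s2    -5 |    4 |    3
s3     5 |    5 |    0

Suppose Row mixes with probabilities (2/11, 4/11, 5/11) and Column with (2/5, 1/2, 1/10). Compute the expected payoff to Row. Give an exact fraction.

191/110

Against (2/5, 1/2, 1/10), each row's expected payoff is s1: -23/10; s2: 3/10; s3: 9/2.
Taking the (2/11, 4/11, 5/11)-weighted average: (2/11)·(-23/10) + (4/11)·(3/10) + (5/11)·(9/2) = 191/110.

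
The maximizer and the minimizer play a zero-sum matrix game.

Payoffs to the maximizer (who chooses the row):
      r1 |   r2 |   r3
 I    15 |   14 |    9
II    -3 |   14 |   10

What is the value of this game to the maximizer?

177/19

Column r2 is strictly dominated by r3 for the minimizer (it gives the maximizer more in every row).
The remaining 2×2 game on (I, II) × (r1, r3) has no saddle point. Let the maximizer play I with probability p; indifference gives 15p − 3(1−p) = 9p + 10(1−p), so p = 13/19.
Similarly the minimizer's optimal q on r1 is 1/19, and the value is 15·(1/19) + (9)·(18/19) = 177/19.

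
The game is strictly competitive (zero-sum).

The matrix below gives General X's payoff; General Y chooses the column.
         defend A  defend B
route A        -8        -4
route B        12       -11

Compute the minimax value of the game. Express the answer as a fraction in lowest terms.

Row minima are -8 and -11, so General X's maximin is -8; column maxima are 12 and -4, so General Y's minimax is -4. These differ, so the equilibrium is in mixed strategies.
Let General X play route A with probability p. General Y is indifferent when −8p + 12(1−p) = −4p − 11(1−p), giving p = 23/27.
Let General Y play defend A with probability q. General X is indifferent when −8q − 4(1−q) = 12q − 11(1−q), giving q = 7/27.
The value is -8·(7/27) + (-4)·(20/27) = -136/27.

-136/27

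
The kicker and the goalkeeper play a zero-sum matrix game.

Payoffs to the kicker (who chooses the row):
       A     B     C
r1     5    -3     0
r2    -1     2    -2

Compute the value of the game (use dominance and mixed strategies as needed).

Column A is strictly dominated by C for the goalkeeper (it gives the kicker more in every row).
The remaining 2×2 game on (r1, r2) × (B, C) has no saddle point. Let the kicker play r1 with probability p; indifference gives −3p + 2(1−p) = −2(1−p), so p = 4/7.
Similarly the goalkeeper's optimal q on B is 2/7, and the value is -3·(2/7) + (0)·(5/7) = -6/7.

-6/7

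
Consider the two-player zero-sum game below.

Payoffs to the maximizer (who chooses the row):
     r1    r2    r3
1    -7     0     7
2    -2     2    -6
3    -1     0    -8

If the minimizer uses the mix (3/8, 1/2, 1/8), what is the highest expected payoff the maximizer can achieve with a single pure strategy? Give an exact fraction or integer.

-1/2

1: (-7)·(3/8) + (0)·(1/2) + (7)·(1/8) = -7/4.
2: (-2)·(3/8) + (2)·(1/2) + (-6)·(1/8) = -1/2.
3: (-1)·(3/8) + (0)·(1/2) + (-8)·(1/8) = -11/8.
The best pure response is 2 with expected payoff -1/2.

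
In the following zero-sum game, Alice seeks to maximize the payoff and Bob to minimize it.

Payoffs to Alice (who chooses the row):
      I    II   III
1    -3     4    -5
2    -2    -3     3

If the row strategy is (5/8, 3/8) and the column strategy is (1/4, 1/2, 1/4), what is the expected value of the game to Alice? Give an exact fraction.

-15/32

Against (1/4, 1/2, 1/4), each row's expected payoff is 1: 0; 2: -5/4.
Taking the (5/8, 3/8)-weighted average: (5/8)·(0) + (3/8)·(-5/4) = -15/32.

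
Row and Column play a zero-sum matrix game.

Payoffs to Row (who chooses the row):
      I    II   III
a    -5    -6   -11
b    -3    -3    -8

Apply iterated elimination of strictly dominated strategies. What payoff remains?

Column I is strictly dominated by III for Column (-11<-5, -8<-3); eliminate I.
Row a is strictly dominated by row b (-3>-6, -8>-11); eliminate a.
Column II is strictly dominated by III for Column (-8<-3); eliminate II.
Only (b, III) remains, with payoff -8.

-8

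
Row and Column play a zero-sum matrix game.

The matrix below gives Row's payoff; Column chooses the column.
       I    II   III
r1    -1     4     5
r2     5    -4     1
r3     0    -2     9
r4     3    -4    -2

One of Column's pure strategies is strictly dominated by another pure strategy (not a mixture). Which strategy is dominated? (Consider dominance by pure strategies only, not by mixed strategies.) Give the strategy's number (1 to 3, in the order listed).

Column prefers columns that give Row less. Compare III with II: 4 < 5, -4 < 1, -2 < 9, -4 < -2.
So II strictly dominates III for Column; III is strictly dominated.

3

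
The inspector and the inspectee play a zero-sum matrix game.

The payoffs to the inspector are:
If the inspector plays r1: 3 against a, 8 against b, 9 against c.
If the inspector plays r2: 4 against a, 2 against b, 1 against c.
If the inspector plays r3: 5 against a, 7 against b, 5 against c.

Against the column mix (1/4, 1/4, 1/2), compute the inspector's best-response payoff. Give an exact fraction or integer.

29/4

r1: (3)·(1/4) + (8)·(1/4) + (9)·(1/2) = 29/4.
r2: (4)·(1/4) + (2)·(1/4) + (1)·(1/2) = 2.
r3: (5)·(1/4) + (7)·(1/4) + (5)·(1/2) = 11/2.
The best pure response is r1 with expected payoff 29/4.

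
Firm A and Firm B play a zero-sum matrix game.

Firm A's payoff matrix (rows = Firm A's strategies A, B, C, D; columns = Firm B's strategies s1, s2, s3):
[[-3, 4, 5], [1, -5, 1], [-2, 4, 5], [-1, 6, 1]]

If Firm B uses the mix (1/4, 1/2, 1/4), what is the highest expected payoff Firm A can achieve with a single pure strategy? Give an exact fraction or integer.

3

A: (-3)·(1/4) + (4)·(1/2) + (5)·(1/4) = 5/2.
B: (1)·(1/4) + (-5)·(1/2) + (1)·(1/4) = -2.
C: (-2)·(1/4) + (4)·(1/2) + (5)·(1/4) = 11/4.
D: (-1)·(1/4) + (6)·(1/2) + (1)·(1/4) = 3.
The best pure response is D with expected payoff 3.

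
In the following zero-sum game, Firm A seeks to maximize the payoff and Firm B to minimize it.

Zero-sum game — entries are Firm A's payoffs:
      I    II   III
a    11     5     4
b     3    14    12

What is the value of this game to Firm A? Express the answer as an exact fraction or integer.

15/2

Column II is strictly dominated by III for Firm B (it gives Firm A more in every row).
The remaining 2×2 game on (a, b) × (I, III) has no saddle point. Let Firm A play a with probability p; indifference gives 11p + 3(1−p) = 4p + 12(1−p), so p = 9/16.
Similarly Firm B's optimal q on I is 1/2, and the value is 11·(1/2) + (4)·(1/2) = 15/2.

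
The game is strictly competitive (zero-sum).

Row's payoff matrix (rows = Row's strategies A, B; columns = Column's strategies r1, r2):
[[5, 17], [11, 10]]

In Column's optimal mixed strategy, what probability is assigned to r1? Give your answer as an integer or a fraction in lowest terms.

Row minima are 5 and 10, so Row's maximin is 10; column maxima are 11 and 17, so Column's minimax is 11. These differ, so the equilibrium is in mixed strategies.
Let Column play r1 with probability q. Row is indifferent when 5q + 17(1−q) = 11q + 10(1−q), giving q = 7/13.

7/13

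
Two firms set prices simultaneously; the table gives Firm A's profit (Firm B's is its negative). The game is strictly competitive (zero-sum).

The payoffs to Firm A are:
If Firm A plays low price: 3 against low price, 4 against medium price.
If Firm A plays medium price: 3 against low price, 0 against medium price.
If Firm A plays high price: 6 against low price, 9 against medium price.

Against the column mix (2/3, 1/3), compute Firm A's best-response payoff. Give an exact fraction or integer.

7

low price: (3)·(2/3) + (4)·(1/3) = 10/3.
medium price: (3)·(2/3) + (0)·(1/3) = 2.
high price: (6)·(2/3) + (9)·(1/3) = 7.
The best pure response is high price with expected payoff 7.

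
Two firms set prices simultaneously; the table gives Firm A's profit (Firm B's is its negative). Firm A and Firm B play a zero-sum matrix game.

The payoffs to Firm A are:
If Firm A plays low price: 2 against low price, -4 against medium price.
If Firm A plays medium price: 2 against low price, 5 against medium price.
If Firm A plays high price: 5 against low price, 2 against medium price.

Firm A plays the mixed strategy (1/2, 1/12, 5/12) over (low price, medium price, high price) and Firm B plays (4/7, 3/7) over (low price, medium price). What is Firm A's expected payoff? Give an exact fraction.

43/28

Against (4/7, 3/7), each row's expected payoff is low price: -4/7; medium price: 23/7; high price: 26/7.
Taking the (1/2, 1/12, 5/12)-weighted average: (1/2)·(-4/7) + (1/12)·(23/7) + (5/12)·(26/7) = 43/28.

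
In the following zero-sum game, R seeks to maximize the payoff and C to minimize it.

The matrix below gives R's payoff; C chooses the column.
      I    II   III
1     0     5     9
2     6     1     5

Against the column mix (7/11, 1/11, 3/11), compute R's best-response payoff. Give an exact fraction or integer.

1: (0)·(7/11) + (5)·(1/11) + (9)·(3/11) = 32/11.
2: (6)·(7/11) + (1)·(1/11) + (5)·(3/11) = 58/11.
The best pure response is 2 with expected payoff 58/11.

58/11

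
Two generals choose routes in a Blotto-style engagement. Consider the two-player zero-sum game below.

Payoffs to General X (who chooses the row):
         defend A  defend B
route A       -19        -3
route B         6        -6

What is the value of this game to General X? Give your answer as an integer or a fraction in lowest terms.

-33/7

Row minima are -19 and -6, so General X's maximin is -6; column maxima are 6 and -3, so General Y's minimax is -3. These differ, so the equilibrium is in mixed strategies.
Let General X play route A with probability p. General Y is indifferent when −19p + 6(1−p) = −3p − 6(1−p), giving p = 3/7.
Let General Y play defend A with probability q. General X is indifferent when −19q − 3(1−q) = 6q − 6(1−q), giving q = 3/28.
The value is -19·(3/28) + (-3)·(25/28) = -33/7.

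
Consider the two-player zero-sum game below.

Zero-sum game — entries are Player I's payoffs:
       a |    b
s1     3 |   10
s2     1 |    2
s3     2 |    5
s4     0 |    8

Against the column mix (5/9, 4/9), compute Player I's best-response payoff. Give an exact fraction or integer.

55/9

s1: (3)·(5/9) + (10)·(4/9) = 55/9.
s2: (1)·(5/9) + (2)·(4/9) = 13/9.
s3: (2)·(5/9) + (5)·(4/9) = 10/3.
s4: (0)·(5/9) + (8)·(4/9) = 32/9.
The best pure response is s1 with expected payoff 55/9.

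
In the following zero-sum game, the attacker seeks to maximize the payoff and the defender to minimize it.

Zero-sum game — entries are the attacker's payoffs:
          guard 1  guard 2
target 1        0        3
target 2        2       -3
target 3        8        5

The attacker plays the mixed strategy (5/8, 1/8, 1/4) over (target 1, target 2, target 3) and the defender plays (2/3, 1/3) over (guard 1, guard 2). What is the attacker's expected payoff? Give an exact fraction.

29/12

Against (2/3, 1/3), each row's expected payoff is target 1: 1; target 2: 1/3; target 3: 7.
Taking the (5/8, 1/8, 1/4)-weighted average: (5/8)·(1) + (1/8)·(1/3) + (1/4)·(7) = 29/12.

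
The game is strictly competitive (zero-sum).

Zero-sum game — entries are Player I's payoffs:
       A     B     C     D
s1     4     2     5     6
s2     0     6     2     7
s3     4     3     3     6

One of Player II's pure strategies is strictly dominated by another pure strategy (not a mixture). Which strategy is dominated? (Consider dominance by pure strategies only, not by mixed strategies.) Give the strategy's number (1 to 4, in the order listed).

Player II prefers columns that give Player I less. Compare D with A: 4 < 6, 0 < 7, 4 < 6.
So A strictly dominates D for Player II; D is strictly dominated.

4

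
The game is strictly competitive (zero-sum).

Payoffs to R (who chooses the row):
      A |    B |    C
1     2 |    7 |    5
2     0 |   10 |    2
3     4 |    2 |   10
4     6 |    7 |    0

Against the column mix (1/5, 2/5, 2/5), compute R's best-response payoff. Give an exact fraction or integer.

1: (2)·(1/5) + (7)·(2/5) + (5)·(2/5) = 26/5.
2: (0)·(1/5) + (10)·(2/5) + (2)·(2/5) = 24/5.
3: (4)·(1/5) + (2)·(2/5) + (10)·(2/5) = 28/5.
4: (6)·(1/5) + (7)·(2/5) + (0)·(2/5) = 4.
The best pure response is 3 with expected payoff 28/5.

28/5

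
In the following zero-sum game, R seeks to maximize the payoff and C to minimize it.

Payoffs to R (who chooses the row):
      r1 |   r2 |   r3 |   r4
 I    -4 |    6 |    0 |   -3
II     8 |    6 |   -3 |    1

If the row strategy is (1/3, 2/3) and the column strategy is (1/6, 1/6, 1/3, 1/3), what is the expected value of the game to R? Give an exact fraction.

8/9

Against (1/6, 1/6, 1/3, 1/3), each row's expected payoff is I: -2/3; II: 5/3.
Taking the (1/3, 2/3)-weighted average: (1/3)·(-2/3) + (2/3)·(5/3) = 8/9.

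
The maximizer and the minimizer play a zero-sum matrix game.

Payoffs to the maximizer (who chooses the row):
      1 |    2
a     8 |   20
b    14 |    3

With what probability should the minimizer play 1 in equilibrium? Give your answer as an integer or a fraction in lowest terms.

17/23

Row minima are 8 and 3, so the maximizer's maximin is 8; column maxima are 14 and 20, so the minimizer's minimax is 14. These differ, so the equilibrium is in mixed strategies.
Let the minimizer play 1 with probability q. The maximizer is indifferent when 8q + 20(1−q) = 14q + 3(1−q), giving q = 17/23.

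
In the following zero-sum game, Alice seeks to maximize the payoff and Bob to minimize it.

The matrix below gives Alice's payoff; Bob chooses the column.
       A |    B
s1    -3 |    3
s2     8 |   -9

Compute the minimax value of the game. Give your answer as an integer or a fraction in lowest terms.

Row minima are -3 and -9, so Alice's maximin is -3; column maxima are 8 and 3, so Bob's minimax is 3. These differ, so the equilibrium is in mixed strategies.
Let Alice play s1 with probability p. Bob is indifferent when −3p + 8(1−p) = 3p − 9(1−p), giving p = 17/23.
Let Bob play A with probability q. Alice is indifferent when −3q + 3(1−q) = 8q − 9(1−q), giving q = 12/23.
The value is -3·(12/23) + (3)·(11/23) = -3/23.

-3/23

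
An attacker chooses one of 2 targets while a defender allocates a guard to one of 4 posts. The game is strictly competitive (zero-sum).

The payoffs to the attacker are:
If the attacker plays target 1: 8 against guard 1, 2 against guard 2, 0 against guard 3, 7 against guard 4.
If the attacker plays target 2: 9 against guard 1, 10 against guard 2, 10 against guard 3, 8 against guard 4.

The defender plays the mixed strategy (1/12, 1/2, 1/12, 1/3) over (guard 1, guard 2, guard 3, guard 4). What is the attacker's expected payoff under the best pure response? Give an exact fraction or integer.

37/4

target 1: (8)·(1/12) + (2)·(1/2) + (0)·(1/12) + (7)·(1/3) = 4.
target 2: (9)·(1/12) + (10)·(1/2) + (10)·(1/12) + (8)·(1/3) = 37/4.
The best pure response is target 2 with expected payoff 37/4.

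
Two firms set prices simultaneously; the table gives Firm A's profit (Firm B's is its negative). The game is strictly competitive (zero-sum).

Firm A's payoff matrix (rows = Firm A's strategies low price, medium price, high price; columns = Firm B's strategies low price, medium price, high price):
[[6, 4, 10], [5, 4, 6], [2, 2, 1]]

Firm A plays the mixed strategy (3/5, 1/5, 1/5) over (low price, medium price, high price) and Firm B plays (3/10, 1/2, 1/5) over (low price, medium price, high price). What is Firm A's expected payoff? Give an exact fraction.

239/50

Against (3/10, 1/2, 1/5), each row's expected payoff is low price: 29/5; medium price: 47/10; high price: 9/5.
Taking the (3/5, 1/5, 1/5)-weighted average: (3/5)·(29/5) + (1/5)·(47/10) + (1/5)·(9/5) = 239/50.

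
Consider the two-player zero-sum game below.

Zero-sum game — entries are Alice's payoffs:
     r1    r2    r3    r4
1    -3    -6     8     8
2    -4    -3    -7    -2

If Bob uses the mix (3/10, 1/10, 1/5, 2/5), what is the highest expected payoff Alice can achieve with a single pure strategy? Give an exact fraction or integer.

1: (-3)·(3/10) + (-6)·(1/10) + (8)·(1/5) + (8)·(2/5) = 33/10.
2: (-4)·(3/10) + (-3)·(1/10) + (-7)·(1/5) + (-2)·(2/5) = -37/10.
The best pure response is 1 with expected payoff 33/10.

33/10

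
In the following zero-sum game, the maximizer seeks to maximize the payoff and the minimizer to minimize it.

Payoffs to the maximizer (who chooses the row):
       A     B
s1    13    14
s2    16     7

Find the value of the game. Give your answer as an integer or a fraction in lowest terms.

133/10

Row minima are 13 and 7, so the maximizer's maximin is 13; column maxima are 16 and 14, so the minimizer's minimax is 14. These differ, so the equilibrium is in mixed strategies.
Let the maximizer play s1 with probability p. The minimizer is indifferent when 13p + 16(1−p) = 14p + 7(1−p), giving p = 9/10.
Let the minimizer play A with probability q. The maximizer is indifferent when 13q + 14(1−q) = 16q + 7(1−q), giving q = 7/10.
The value is 13·(7/10) + (14)·(3/10) = 133/10.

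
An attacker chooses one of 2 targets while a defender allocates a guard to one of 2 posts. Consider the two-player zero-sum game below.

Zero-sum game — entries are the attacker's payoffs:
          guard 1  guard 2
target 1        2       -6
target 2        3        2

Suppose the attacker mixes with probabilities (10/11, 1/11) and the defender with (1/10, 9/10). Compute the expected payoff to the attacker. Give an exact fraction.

Against (1/10, 9/10), each row's expected payoff is target 1: -26/5; target 2: 21/10.
Taking the (10/11, 1/11)-weighted average: (10/11)·(-26/5) + (1/11)·(21/10) = -499/110.

-499/110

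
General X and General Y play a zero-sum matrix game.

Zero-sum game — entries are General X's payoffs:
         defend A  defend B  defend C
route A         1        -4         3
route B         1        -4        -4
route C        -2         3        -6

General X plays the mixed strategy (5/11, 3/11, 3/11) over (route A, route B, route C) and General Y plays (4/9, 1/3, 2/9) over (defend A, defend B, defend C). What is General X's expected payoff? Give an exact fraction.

-91/99

Against (4/9, 1/3, 2/9), each row's expected payoff is route A: -2/9; route B: -16/9; route C: -11/9.
Taking the (5/11, 3/11, 3/11)-weighted average: (5/11)·(-2/9) + (3/11)·(-16/9) + (3/11)·(-11/9) = -91/99.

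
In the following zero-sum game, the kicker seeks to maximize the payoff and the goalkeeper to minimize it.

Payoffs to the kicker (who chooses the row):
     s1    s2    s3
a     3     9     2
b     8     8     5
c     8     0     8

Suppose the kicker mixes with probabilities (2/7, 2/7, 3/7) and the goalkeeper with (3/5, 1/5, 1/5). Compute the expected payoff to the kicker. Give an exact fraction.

Against (3/5, 1/5, 1/5), each row's expected payoff is a: 4; b: 37/5; c: 32/5.
Taking the (2/7, 2/7, 3/7)-weighted average: (2/7)·(4) + (2/7)·(37/5) + (3/7)·(32/5) = 6.

6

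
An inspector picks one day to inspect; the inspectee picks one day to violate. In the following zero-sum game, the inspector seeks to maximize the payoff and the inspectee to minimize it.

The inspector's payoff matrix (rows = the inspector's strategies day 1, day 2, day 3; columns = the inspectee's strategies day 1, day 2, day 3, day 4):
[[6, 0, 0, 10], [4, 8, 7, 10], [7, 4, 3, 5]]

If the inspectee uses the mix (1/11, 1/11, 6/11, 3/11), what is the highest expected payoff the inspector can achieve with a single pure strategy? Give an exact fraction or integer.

84/11

day 1: (6)·(1/11) + (0)·(1/11) + (0)·(6/11) + (10)·(3/11) = 36/11.
day 2: (4)·(1/11) + (8)·(1/11) + (7)·(6/11) + (10)·(3/11) = 84/11.
day 3: (7)·(1/11) + (4)·(1/11) + (3)·(6/11) + (5)·(3/11) = 4.
The best pure response is day 2 with expected payoff 84/11.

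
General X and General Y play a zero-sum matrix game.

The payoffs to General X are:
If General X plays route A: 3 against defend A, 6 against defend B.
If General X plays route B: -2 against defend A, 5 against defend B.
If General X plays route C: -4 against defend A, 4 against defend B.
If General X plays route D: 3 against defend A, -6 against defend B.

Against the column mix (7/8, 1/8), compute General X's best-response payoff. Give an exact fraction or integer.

route A: (3)·(7/8) + (6)·(1/8) = 27/8.
route B: (-2)·(7/8) + (5)·(1/8) = -9/8.
route C: (-4)·(7/8) + (4)·(1/8) = -3.
route D: (3)·(7/8) + (-6)·(1/8) = 15/8.
The best pure response is route A with expected payoff 27/8.

27/8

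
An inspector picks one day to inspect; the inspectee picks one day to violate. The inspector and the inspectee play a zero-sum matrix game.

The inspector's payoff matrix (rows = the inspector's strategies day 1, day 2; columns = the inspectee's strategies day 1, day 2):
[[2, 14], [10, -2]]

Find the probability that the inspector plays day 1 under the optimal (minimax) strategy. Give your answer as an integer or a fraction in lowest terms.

Row minima are 2 and -2, so the inspector's maximin is 2; column maxima are 10 and 14, so the inspectee's minimax is 10. These differ, so the equilibrium is in mixed strategies.
Let the inspector play day 1 with probability p. The inspectee is indifferent when 2p + 10(1−p) = 14p − 2(1−p), giving p = 1/2.

1/2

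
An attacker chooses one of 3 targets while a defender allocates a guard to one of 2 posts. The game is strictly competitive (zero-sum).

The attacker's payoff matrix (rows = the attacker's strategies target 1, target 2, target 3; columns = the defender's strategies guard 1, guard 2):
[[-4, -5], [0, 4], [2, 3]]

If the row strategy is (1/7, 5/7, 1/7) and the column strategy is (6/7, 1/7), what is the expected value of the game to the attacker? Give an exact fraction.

6/49

Against (6/7, 1/7), each row's expected payoff is target 1: -29/7; target 2: 4/7; target 3: 15/7.
Taking the (1/7, 5/7, 1/7)-weighted average: (1/7)·(-29/7) + (5/7)·(4/7) + (1/7)·(15/7) = 6/49.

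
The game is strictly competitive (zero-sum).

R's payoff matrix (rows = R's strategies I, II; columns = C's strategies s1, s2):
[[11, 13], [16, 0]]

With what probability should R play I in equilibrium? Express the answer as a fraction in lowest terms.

Row minima are 11 and 0, so R's maximin is 11; column maxima are 16 and 13, so C's minimax is 13. These differ, so the equilibrium is in mixed strategies.
Let R play I with probability p. C is indifferent when 11p + 16(1−p) = 13p, giving p = 8/9.

8/9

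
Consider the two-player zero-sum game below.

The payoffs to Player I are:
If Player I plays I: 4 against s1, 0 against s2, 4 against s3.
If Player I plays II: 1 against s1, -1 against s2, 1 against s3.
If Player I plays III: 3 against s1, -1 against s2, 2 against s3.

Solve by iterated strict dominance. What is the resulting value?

0

Row III is strictly dominated by row I (4>3, 0>-1, 4>2); eliminate III.
Column s1 is strictly dominated by s2 for Player II (0<4, -1<1); eliminate s1.
Row II is strictly dominated by row I (0>-1, 4>1); eliminate II.
Column s3 is strictly dominated by s2 for Player II (0<4); eliminate s3.
Only (I, s2) remains, with payoff 0.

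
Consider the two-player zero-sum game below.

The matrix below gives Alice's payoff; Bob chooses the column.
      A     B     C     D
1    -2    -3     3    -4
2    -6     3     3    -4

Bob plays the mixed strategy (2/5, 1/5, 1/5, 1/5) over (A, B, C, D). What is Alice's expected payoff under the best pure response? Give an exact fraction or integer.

1: (-2)·(2/5) + (-3)·(1/5) + (3)·(1/5) + (-4)·(1/5) = -8/5.
2: (-6)·(2/5) + (3)·(1/5) + (3)·(1/5) + (-4)·(1/5) = -2.
The best pure response is 1 with expected payoff -8/5.

-8/5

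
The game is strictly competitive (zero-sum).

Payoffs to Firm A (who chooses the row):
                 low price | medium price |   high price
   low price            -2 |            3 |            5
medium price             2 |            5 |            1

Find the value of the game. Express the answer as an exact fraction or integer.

3/2

Column medium price is strictly dominated by low price for Firm B (it gives Firm A more in every row).
The remaining 2×2 game on (low price, medium price) × (low price, high price) has no saddle point. Let Firm A play low price with probability p; indifference gives −2p + 2(1−p) = 5p + (1−p), so p = 1/8.
Similarly Firm B's optimal q on low price is 1/2, and the value is -2·(1/2) + (5)·(1/2) = 3/2.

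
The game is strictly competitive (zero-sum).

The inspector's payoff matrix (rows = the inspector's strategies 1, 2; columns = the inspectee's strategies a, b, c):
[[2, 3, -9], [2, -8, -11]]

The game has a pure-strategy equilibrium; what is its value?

-9

Row minima: -9, -11 → the inspector's maximin is -9.
Column maxima: 2, 3, -9 → the inspectee's minimax is -9.
They coincide at (1, c), so the value is -9.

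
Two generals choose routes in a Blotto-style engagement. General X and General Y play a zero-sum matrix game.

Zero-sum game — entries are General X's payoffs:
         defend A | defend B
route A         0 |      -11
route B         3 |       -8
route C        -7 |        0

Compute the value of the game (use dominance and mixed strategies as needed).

-28/9

Row route A is strictly dominated by row route B, so General X never plays it.
The remaining 2×2 game on (route B, route C) × (defend A, defend B) has no saddle point. Let General X play route B with probability p; indifference gives 3p − 7(1−p) = −8p, so p = 7/18.
Similarly General Y's optimal q on defend A is 4/9, and the value is 3·(4/9) + (-8)·(5/9) = -28/9.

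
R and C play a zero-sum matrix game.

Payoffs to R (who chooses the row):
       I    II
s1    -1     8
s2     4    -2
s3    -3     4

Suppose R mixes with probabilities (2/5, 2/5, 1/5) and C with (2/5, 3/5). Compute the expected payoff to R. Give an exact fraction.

54/25

Against (2/5, 3/5), each row's expected payoff is s1: 22/5; s2: 2/5; s3: 6/5.
Taking the (2/5, 2/5, 1/5)-weighted average: (2/5)·(22/5) + (2/5)·(2/5) + (1/5)·(6/5) = 54/25.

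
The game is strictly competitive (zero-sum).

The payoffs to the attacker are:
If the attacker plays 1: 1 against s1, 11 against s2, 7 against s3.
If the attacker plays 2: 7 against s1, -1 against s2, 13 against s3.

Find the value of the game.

Column s3 is strictly dominated by s1 for the defender (it gives the attacker more in every row).
The remaining 2×2 game on (1, 2) × (s1, s2) has no saddle point. Let the attacker play 1 with probability p; indifference gives p + 7(1−p) = 11p − (1−p), so p = 4/9.
Similarly the defender's optimal q on s1 is 2/3, and the value is 1·(2/3) + (11)·(1/3) = 13/3.

13/3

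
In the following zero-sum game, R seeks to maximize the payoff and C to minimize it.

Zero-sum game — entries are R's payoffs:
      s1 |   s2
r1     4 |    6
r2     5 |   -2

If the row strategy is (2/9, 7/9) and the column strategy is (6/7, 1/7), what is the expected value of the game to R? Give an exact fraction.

256/63

Against (6/7, 1/7), each row's expected payoff is r1: 30/7; r2: 4.
Taking the (2/9, 7/9)-weighted average: (2/9)·(30/7) + (7/9)·(4) = 256/63.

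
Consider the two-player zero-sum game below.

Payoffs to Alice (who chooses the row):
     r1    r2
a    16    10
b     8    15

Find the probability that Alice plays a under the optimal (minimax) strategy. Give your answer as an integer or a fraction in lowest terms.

Row minima are 10 and 8, so Alice's maximin is 10; column maxima are 16 and 15, so Bob's minimax is 15. These differ, so the equilibrium is in mixed strategies.
Let Alice play a with probability p. Bob is indifferent when 16p + 8(1−p) = 10p + 15(1−p), giving p = 7/13.

7/13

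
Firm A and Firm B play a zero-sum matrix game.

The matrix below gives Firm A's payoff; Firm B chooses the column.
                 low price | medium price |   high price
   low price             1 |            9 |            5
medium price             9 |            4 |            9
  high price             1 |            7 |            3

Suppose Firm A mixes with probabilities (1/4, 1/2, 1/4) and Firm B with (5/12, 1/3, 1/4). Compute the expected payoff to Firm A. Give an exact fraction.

Against (5/12, 1/3, 1/4), each row's expected payoff is low price: 14/3; medium price: 22/3; high price: 7/2.
Taking the (1/4, 1/2, 1/4)-weighted average: (1/4)·(14/3) + (1/2)·(22/3) + (1/4)·(7/2) = 137/24.

137/24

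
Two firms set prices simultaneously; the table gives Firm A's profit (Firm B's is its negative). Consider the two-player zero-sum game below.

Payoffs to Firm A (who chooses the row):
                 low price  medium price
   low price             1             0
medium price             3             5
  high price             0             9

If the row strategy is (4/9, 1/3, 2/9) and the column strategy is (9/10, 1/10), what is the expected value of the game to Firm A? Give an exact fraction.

Against (9/10, 1/10), each row's expected payoff is low price: 9/10; medium price: 16/5; high price: 9/10.
Taking the (4/9, 1/3, 2/9)-weighted average: (4/9)·(9/10) + (1/3)·(16/5) + (2/9)·(9/10) = 5/3.

5/3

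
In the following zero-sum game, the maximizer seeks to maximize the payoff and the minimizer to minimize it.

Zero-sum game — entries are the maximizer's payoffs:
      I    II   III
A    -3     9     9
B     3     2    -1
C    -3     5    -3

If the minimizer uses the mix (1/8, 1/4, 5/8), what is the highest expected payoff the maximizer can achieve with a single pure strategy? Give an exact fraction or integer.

A: (-3)·(1/8) + (9)·(1/4) + (9)·(5/8) = 15/2.
B: (3)·(1/8) + (2)·(1/4) + (-1)·(5/8) = 1/4.
C: (-3)·(1/8) + (5)·(1/4) + (-3)·(5/8) = -1.
The best pure response is A with expected payoff 15/2.

15/2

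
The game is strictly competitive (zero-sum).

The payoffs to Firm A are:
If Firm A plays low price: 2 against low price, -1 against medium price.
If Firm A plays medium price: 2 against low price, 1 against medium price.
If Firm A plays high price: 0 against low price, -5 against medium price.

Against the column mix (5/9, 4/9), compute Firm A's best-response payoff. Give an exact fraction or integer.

14/9

low price: (2)·(5/9) + (-1)·(4/9) = 2/3.
medium price: (2)·(5/9) + (1)·(4/9) = 14/9.
high price: (0)·(5/9) + (-5)·(4/9) = -20/9.
The best pure response is medium price with expected payoff 14/9.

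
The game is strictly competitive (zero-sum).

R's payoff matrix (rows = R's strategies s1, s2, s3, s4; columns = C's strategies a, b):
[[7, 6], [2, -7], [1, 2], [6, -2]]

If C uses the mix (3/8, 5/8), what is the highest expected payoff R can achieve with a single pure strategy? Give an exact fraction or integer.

51/8

s1: (7)·(3/8) + (6)·(5/8) = 51/8.
s2: (2)·(3/8) + (-7)·(5/8) = -29/8.
s3: (1)·(3/8) + (2)·(5/8) = 13/8.
s4: (6)·(3/8) + (-2)·(5/8) = 1.
The best pure response is s1 with expected payoff 51/8.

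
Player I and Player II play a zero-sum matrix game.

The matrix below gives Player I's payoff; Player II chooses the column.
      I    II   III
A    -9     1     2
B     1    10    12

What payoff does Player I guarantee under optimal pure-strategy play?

1

Row minima: -9, 1 → Player I's maximin is 1.
Column maxima: 1, 10, 12 → Player II's minimax is 1.
They coincide at (B, I), so the value is 1.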